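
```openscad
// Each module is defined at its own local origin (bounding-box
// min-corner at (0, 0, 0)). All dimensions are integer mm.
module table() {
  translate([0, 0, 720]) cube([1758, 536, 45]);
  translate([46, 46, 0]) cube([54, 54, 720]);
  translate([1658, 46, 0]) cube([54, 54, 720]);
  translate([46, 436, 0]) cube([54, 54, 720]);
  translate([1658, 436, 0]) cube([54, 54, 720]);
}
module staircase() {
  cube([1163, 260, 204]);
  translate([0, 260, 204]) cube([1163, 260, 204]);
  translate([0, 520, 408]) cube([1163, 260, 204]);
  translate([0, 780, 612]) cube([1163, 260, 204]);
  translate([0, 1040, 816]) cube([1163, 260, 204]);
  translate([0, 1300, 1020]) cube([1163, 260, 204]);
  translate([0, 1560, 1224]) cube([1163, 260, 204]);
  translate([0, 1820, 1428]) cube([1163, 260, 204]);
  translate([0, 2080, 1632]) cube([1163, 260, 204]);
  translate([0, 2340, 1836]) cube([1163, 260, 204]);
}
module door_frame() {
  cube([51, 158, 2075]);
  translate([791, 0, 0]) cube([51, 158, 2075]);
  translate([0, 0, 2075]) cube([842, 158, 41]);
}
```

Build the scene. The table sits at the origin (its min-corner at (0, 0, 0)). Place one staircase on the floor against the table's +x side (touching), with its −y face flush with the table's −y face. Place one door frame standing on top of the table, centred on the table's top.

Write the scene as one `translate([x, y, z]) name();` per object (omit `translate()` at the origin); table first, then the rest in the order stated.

table();
translate([1758, 0, 0]) staircase();
translate([458, 189, 765]) door_frame();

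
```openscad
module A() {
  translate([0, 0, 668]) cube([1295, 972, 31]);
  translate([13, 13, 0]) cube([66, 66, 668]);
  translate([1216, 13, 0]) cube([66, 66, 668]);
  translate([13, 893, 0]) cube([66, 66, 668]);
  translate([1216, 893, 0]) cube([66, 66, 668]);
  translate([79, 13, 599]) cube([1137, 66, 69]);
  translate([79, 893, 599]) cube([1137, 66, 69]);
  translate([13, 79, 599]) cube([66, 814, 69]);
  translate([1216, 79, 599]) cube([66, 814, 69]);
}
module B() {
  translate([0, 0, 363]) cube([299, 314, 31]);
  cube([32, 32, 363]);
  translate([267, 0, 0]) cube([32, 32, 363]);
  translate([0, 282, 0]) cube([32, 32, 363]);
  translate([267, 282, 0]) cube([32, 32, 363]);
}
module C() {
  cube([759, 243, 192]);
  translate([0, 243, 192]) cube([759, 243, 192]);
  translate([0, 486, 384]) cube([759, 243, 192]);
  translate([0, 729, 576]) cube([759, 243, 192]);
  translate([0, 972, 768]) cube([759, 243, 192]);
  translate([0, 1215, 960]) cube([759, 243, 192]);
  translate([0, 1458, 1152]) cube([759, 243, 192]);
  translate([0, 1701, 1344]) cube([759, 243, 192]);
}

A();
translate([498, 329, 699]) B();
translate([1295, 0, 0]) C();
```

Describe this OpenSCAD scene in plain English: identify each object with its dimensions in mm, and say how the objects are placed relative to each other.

A is a table: top 1295 mm (x) × 972 mm (y), 31 mm thick, upper face at z = 699 mm, on four 66×66 mm square legs, each inset 13 mm from the nearest pair of top edges, running from z = 0 to the bottom of the top. Four apron rails, 66 mm thick and 69 mm tall, run between adjacent legs with their top edges flush with the underside of the top and their outer faces flush with the legs' outer faces.

B is a simple wooden stool: a rectangular seat 299 mm (x) by 314 mm (y), 31 mm thick, top face at z = 394 mm, on four square legs, each 32×32 mm in cross-section. The legs rest on z = 0, each flush with a corner of the seat.

C is a run of 8 identical solid stair steps. Each tread is 759×243 mm and each step block is 192 mm high. Step 1 rests on the floor; step k is offset from step 1 by (k−1)×243 mm in y and (k−1)×192 mm in z.

The stool is on top of the table, centred. The staircase is against the table's +x side, with their −y faces flush.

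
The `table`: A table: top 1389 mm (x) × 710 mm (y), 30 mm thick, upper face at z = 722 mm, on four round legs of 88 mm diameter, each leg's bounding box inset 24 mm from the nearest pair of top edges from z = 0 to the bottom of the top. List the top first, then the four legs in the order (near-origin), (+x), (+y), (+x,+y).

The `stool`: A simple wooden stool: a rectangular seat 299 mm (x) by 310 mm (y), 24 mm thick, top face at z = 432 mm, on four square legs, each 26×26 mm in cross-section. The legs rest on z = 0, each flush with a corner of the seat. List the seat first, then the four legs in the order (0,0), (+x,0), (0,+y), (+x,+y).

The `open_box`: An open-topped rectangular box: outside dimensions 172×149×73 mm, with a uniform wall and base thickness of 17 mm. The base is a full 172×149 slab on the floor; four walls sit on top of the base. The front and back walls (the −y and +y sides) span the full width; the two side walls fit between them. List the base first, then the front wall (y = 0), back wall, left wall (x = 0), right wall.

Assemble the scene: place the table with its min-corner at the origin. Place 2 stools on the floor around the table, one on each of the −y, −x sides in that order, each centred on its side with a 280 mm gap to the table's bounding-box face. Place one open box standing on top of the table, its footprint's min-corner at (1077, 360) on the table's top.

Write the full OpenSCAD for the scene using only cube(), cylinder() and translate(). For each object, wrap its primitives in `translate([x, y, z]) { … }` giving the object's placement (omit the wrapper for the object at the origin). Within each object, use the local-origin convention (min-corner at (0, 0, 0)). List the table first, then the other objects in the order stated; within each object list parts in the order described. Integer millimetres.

translate([0, 0, 692]) cube([1389, 710, 30]);
translate([68, 68, 0]) cylinder(h = 692, r = 44);
translate([1321, 68, 0]) cylinder(h = 692, r = 44);
translate([68, 642, 0]) cylinder(h = 692, r = 44);
translate([1321, 642, 0]) cylinder(h = 692, r = 44);
translate([545, -590, 0]) {
  translate([0, 0, 408]) cube([299, 310, 24]);
  cube([26, 26, 408]);
  translate([273, 0, 0]) cube([26, 26, 408]);
  translate([0, 284, 0]) cube([26, 26, 408]);
  translate([273, 284, 0]) cube([26, 26, 408]);
}
translate([-579, 200, 0]) {
  translate([0, 0, 408]) cube([299, 310, 24]);
  cube([26, 26, 408]);
  translate([273, 0, 0]) cube([26, 26, 408]);
  translate([0, 284, 0]) cube([26, 26, 408]);
  translate([273, 284, 0]) cube([26, 26, 408]);
}
translate([1077, 360, 722]) {
  cube([172, 149, 17]);
  translate([0, 0, 17]) cube([172, 17, 56]);
  translate([0, 132, 17]) cube([172, 17, 56]);
  translate([0, 17, 17]) cube([17, 115, 56]);
  translate([155, 17, 17]) cube([17, 115, 56]);
}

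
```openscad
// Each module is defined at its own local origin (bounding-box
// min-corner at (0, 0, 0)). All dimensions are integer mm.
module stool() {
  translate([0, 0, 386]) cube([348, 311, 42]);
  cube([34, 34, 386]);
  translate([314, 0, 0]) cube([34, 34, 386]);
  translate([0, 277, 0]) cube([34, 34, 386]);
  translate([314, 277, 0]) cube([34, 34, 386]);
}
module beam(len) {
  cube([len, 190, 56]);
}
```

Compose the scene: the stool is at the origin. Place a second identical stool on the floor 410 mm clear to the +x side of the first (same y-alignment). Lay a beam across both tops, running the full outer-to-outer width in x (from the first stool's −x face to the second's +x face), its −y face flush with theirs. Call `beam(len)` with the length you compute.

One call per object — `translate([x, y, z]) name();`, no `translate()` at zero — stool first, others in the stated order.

stool();
translate([758, 0, 0]) stool();
translate([0, 0, 428]) beam(1106);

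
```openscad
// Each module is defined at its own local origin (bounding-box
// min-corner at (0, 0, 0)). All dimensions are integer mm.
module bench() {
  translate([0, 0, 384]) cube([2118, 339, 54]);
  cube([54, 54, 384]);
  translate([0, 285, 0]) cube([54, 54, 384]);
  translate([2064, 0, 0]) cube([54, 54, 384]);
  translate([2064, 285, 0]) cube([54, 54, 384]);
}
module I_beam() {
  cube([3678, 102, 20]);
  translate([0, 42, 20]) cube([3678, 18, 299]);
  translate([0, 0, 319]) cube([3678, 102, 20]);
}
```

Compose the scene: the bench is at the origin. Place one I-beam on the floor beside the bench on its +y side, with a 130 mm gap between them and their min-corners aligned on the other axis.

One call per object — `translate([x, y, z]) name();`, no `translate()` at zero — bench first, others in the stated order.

bench();
translate([0, 469, 0]) I_beam();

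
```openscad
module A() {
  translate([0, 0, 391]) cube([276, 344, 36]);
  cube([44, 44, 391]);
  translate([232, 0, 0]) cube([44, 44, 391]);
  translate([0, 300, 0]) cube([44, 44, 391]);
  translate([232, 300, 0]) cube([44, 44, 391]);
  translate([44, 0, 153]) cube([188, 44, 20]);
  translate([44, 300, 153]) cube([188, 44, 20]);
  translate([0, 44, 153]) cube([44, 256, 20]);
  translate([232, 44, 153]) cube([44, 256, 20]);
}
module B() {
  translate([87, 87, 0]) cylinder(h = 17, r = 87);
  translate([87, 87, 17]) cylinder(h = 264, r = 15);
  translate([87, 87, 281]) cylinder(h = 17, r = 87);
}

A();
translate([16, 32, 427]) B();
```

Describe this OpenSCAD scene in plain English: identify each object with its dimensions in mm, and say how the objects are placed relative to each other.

A is a four-legged stool. The seat is a 276×344×36 mm slab whose top surface is at z = 427 mm; four square legs, each 44×44 mm in cross-section, run from the floor (z = 0) to the underside of the seat, each flush with a corner of the seat. Four stretchers, 44 mm wide and 20 mm tall, connect adjacent legs with their undersides at z = 153 mm, each running between the inner faces of the legs it joins and aligned with the legs' outer faces on the other axis.

B is a spool: two coaxial disc flanges of radius 87 mm and thickness 17 mm, joined by a core cylinder of radius 15 mm and height 264 mm. The lower flange rests on z = 0 and the three cylinders share a vertical axis.

The spool is on top of the stool.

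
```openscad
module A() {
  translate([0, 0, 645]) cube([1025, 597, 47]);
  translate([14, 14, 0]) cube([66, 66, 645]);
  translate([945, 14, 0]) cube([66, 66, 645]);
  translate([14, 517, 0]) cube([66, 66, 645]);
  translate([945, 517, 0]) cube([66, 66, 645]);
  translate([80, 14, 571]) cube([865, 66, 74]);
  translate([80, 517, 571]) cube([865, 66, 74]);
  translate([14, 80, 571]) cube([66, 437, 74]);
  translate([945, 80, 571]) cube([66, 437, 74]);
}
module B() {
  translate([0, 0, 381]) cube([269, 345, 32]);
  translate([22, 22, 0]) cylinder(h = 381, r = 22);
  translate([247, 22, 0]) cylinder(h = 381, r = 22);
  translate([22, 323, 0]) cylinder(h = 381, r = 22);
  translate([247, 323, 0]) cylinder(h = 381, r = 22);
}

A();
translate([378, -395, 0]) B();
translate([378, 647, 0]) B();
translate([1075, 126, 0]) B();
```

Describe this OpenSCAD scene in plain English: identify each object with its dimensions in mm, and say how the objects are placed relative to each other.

A is a table with a 1025×597 mm rectangular top, 47 mm thick, top surface at z = 692 mm, supported by four 66×66 mm square legs, each inset 14 mm from the nearest pair of top edges, running from the floor. Four apron rails, 66 mm thick and 74 mm tall, run between adjacent legs with their top edges flush with the underside of the top and their outer faces flush with the legs' outer faces.

B is a four-legged stool. The seat is a 269×345×32 mm slab whose top surface is at z = 413 mm; four round legs, each 44 mm in diameter, run from the floor (z = 0) to the underside of the seat, each leg's axis is inset half a diameter from the nearest pair of seat edges (so the leg's bounding box is flush with the corner).

Three stools sit around the table at the −y, +y, +x sides.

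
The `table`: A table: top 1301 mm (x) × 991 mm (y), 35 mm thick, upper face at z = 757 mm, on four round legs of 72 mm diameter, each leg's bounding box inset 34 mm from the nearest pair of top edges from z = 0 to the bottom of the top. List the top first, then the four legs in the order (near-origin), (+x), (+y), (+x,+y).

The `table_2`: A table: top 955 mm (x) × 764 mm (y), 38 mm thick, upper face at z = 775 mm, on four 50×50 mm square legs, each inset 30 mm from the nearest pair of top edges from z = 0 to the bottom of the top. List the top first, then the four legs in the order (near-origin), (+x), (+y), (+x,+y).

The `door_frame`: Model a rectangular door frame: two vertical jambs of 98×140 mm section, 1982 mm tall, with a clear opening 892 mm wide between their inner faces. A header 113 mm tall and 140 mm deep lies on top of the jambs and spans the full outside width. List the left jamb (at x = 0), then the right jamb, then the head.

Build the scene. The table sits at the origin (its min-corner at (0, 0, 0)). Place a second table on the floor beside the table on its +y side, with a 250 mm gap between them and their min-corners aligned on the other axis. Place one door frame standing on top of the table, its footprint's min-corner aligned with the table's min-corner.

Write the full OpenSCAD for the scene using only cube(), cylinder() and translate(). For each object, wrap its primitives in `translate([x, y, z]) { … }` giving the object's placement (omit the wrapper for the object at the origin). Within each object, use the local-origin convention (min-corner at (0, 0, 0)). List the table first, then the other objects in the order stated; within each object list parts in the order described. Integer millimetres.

translate([0, 0, 722]) cube([1301, 991, 35]);
translate([70, 70, 0]) cylinder(h = 722, r = 36);
translate([1231, 70, 0]) cylinder(h = 722, r = 36);
translate([70, 921, 0]) cylinder(h = 722, r = 36);
translate([1231, 921, 0]) cylinder(h = 722, r = 36);
translate([0, 1241, 0]) {
  translate([0, 0, 737]) cube([955, 764, 38]);
  translate([30, 30, 0]) cube([50, 50, 737]);
  translate([875, 30, 0]) cube([50, 50, 737]);
  translate([30, 684, 0]) cube([50, 50, 737]);
  translate([875, 684, 0]) cube([50, 50, 737]);
}
translate([0, 0, 757]) {
  cube([98, 140, 1982]);
  translate([990, 0, 0]) cube([98, 140, 1982]);
  translate([0, 0, 1982]) cube([1088, 140, 113]);
}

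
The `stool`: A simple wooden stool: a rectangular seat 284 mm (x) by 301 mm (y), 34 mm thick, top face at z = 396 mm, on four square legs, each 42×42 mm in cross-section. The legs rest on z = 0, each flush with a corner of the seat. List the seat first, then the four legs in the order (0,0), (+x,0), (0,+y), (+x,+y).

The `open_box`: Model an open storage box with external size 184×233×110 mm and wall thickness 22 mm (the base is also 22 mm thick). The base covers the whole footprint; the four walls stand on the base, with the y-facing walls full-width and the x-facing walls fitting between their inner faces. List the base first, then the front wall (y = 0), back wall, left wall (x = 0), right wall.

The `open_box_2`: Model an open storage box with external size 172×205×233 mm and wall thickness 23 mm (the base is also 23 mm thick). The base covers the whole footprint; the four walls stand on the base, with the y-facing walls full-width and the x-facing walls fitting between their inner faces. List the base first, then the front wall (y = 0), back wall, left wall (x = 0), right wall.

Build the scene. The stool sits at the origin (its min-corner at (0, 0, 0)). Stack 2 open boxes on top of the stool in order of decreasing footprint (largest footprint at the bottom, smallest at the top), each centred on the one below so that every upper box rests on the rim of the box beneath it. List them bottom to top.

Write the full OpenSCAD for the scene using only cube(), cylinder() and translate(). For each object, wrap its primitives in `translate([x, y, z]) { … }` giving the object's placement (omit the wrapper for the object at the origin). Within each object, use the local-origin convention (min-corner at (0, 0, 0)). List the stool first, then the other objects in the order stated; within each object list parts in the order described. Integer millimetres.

translate([0, 0, 362]) cube([284, 301, 34]);
cube([42, 42, 362]);
translate([242, 0, 0]) cube([42, 42, 362]);
translate([0, 259, 0]) cube([42, 42, 362]);
translate([242, 259, 0]) cube([42, 42, 362]);
translate([50, 34, 396]) {
  cube([184, 233, 22]);
  translate([0, 0, 22]) cube([184, 22, 88]);
  translate([0, 211, 22]) cube([184, 22, 88]);
  translate([0, 22, 22]) cube([22, 189, 88]);
  translate([162, 22, 22]) cube([22, 189, 88]);
}
translate([56, 48, 506]) {
  cube([172, 205, 23]);
  translate([0, 0, 23]) cube([172, 23, 210]);
  translate([0, 182, 23]) cube([172, 23, 210]);
  translate([0, 23, 23]) cube([23, 159, 210]);
  translate([149, 23, 23]) cube([23, 159, 210]);
}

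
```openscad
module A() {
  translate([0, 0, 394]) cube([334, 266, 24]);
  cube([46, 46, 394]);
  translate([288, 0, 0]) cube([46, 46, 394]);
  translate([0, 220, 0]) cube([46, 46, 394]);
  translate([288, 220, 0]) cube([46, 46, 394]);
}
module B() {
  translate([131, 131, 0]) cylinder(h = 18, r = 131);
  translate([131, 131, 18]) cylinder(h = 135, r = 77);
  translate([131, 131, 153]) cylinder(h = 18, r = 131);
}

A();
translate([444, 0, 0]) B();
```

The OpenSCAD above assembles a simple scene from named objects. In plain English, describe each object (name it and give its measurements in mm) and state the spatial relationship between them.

A is a simple wooden stool: a rectangular seat 334 mm (x) by 266 mm (y), 24 mm thick, top face at z = 418 mm, on four square legs, each 46×46 mm in cross-section. The legs rest on z = 0, each flush with a corner of the seat.

B is a spool: two coaxial disc flanges of radius 131 mm and thickness 18 mm, joined by a core cylinder of radius 77 mm and height 135 mm. The lower flange rests on z = 0 and the three cylinders share a vertical axis.

The spool is on the floor beside the stool on its +x side.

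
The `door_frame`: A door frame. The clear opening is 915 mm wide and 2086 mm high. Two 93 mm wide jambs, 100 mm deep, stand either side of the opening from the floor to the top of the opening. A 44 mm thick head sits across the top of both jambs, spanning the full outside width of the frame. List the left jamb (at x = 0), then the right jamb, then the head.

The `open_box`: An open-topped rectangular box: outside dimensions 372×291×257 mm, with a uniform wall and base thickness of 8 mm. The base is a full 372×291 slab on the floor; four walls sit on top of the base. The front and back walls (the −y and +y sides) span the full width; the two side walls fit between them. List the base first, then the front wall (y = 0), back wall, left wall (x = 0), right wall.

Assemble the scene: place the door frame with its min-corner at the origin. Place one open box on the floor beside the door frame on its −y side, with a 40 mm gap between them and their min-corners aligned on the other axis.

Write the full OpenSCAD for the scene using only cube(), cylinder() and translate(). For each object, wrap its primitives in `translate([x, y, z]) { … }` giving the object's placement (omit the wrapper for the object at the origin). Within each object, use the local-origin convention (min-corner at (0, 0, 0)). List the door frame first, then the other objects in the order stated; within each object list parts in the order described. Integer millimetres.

cube([93, 100, 2086]);
translate([1008, 0, 0]) cube([93, 100, 2086]);
translate([0, 0, 2086]) cube([1101, 100, 44]);
translate([0, -331, 0]) {
  cube([372, 291, 8]);
  translate([0, 0, 8]) cube([372, 8, 249]);
  translate([0, 283, 8]) cube([372, 8, 249]);
  translate([0, 8, 8]) cube([8, 275, 249]);
  translate([364, 8, 8]) cube([8, 275, 249]);
}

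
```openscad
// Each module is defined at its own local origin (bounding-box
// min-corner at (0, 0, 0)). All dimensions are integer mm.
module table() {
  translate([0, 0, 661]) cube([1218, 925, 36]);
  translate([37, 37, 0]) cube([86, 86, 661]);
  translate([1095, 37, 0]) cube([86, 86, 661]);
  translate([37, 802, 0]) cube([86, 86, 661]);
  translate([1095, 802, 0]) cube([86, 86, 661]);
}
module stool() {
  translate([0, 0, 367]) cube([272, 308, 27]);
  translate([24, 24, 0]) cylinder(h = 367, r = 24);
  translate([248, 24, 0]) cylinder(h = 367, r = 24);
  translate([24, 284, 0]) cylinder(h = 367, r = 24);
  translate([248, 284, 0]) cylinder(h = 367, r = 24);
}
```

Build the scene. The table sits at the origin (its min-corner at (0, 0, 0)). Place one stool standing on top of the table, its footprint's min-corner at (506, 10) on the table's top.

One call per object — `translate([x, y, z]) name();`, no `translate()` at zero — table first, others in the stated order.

table();
translate([506, 10, 697]) stool();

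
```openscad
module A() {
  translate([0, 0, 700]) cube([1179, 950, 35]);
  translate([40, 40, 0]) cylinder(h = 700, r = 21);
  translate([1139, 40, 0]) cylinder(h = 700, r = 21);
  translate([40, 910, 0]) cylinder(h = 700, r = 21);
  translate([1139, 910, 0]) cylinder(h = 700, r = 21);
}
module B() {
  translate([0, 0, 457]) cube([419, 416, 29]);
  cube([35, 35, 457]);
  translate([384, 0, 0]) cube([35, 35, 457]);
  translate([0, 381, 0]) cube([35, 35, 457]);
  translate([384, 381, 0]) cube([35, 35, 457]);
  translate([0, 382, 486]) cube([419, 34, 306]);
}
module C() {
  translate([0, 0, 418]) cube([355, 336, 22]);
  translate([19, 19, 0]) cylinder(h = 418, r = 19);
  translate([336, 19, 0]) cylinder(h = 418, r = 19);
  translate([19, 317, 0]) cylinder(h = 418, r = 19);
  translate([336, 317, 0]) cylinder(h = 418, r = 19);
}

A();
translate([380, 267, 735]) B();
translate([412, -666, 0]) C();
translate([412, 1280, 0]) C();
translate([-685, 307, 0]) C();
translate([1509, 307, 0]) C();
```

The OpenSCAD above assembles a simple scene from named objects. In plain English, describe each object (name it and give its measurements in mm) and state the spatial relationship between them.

A is a table with a 1179×950 mm rectangular top, 35 mm thick, top surface at z = 735 mm, supported by four round legs of 42 mm diameter, each leg's bounding box inset 19 mm from the nearest pair of top edges, running from the floor.

B is a chair. The seat is a 419×416×29 mm slab with its top at z = 486 mm, on four 35×35 mm corner legs (flush with the seat edges, standing on z = 0). A flat backrest 34 mm thick, 306 mm tall, spans the full seat width and rises from the seat top along its +y edge, rear face flush with the rear of the seat.

C is a simple wooden stool: a rectangular seat 355 mm (x) by 336 mm (y), 22 mm thick, top face at z = 440 mm, on four round legs, each 38 mm in diameter. The legs rest on z = 0, each leg's axis is inset half a diameter from the nearest pair of seat edges (so the leg's bounding box is flush with the corner).

The chair is on top of the table, centred. Four stools sit around the table at the −y, +y, −x, +x sides.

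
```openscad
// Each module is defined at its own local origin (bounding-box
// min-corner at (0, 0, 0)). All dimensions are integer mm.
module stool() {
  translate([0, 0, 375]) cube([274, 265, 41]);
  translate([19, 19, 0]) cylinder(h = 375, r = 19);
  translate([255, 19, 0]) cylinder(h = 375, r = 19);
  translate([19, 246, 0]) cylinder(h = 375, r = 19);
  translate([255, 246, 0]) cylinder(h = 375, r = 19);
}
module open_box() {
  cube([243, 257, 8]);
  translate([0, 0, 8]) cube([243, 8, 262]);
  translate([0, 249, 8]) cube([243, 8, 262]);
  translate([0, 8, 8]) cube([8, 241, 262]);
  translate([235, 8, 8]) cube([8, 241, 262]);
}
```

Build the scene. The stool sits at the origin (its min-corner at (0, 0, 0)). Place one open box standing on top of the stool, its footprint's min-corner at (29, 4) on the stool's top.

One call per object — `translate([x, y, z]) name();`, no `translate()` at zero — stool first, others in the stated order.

stool();
translate([29, 4, 416]) open_box();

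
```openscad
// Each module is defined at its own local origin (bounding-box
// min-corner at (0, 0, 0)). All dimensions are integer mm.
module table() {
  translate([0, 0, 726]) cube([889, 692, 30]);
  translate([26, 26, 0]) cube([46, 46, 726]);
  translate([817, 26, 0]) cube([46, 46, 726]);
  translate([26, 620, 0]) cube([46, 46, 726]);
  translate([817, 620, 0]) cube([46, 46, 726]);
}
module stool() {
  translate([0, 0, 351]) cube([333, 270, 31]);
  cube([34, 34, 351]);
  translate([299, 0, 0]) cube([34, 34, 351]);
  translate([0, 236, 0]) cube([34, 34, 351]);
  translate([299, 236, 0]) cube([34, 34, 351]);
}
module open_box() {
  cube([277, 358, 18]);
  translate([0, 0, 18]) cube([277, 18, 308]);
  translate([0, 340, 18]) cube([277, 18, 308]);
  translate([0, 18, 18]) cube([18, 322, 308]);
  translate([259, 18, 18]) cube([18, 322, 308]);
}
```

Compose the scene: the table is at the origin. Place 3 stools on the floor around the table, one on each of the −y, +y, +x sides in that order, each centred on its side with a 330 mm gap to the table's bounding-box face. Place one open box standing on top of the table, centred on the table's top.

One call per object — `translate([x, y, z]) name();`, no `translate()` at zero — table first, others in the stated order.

table();
translate([278, -600, 0]) stool();
translate([278, 1022, 0]) stool();
translate([1219, 211, 0]) stool();
translate([306, 167, 756]) open_box();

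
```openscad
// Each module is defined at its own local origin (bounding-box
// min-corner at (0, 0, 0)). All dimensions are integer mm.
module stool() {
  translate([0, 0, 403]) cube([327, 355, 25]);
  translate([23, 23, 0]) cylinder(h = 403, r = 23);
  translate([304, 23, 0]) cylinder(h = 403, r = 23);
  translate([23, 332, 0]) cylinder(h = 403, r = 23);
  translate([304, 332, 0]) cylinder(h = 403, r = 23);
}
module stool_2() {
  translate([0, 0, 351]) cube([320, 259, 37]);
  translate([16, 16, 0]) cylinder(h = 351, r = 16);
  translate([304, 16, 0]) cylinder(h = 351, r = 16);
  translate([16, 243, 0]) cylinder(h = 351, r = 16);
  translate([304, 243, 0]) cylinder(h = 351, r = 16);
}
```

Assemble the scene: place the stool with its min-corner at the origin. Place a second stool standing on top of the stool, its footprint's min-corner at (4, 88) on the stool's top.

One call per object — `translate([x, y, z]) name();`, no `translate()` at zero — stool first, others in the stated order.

stool();
translate([4, 88, 428]) stool_2();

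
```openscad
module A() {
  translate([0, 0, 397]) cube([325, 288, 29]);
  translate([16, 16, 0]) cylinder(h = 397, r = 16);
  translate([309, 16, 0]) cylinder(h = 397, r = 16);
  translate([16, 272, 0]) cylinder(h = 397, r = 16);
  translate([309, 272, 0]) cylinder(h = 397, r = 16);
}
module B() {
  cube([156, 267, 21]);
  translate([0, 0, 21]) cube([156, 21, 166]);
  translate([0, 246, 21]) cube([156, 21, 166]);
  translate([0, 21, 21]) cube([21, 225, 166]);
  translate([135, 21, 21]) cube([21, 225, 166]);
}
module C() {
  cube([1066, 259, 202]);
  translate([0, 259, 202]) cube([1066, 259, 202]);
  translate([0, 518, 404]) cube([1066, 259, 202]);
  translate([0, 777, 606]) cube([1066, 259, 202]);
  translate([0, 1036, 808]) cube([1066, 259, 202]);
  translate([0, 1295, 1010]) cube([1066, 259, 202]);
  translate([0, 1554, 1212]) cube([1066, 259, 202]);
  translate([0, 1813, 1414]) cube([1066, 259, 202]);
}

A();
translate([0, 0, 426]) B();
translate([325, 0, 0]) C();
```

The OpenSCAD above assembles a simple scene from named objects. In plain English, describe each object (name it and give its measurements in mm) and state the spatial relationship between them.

A is a four-legged stool. The seat is a 325×288×29 mm slab whose top surface is at z = 426 mm; four round legs, each 32 mm in diameter, run from the floor (z = 0) to the underside of the seat, each leg's axis is inset half a diameter from the nearest pair of seat edges (so the leg's bounding box is flush with the corner).

B is an open-topped rectangular box: outside dimensions 156×267×187 mm, with a uniform wall and base thickness of 21 mm. The base is a full 156×267 slab on the floor; four walls sit on top of the base. The front and back walls (the −y and +y sides) span the full width; the two side walls fit between them.

C is a run of 8 identical solid stair steps. Each tread is 1066×259 mm and each step block is 202 mm high. Step 1 rests on the floor; step k is offset from step 1 by (k−1)×259 mm in y and (k−1)×202 mm in z.

The open box is on top of the stool. The staircase is against the stool's +x side, with their −y faces flush.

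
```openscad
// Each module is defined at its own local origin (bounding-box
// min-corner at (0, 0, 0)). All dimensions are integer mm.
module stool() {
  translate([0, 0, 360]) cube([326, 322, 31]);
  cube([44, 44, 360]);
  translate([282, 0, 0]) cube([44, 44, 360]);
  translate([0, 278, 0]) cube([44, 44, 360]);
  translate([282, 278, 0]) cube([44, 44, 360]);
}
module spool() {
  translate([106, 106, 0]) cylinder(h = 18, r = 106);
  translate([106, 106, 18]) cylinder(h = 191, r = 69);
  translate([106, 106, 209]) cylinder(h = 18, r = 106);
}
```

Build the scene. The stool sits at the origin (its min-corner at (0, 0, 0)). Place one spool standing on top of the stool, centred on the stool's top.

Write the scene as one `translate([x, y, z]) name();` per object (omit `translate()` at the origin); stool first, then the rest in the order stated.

stool();
translate([57, 55, 391]) spool();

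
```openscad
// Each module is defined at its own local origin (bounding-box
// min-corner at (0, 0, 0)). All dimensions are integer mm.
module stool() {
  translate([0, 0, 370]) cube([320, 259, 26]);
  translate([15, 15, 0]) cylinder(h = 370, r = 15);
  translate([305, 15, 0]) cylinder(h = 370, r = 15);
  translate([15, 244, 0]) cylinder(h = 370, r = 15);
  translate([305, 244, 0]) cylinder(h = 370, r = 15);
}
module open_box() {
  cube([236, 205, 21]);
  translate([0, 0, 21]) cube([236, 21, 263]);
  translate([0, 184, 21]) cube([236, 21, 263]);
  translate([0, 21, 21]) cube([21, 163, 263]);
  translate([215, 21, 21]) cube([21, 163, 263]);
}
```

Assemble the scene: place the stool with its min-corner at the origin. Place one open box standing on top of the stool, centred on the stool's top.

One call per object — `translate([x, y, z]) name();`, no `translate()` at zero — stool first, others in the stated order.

stool();
translate([42, 27, 396]) open_box();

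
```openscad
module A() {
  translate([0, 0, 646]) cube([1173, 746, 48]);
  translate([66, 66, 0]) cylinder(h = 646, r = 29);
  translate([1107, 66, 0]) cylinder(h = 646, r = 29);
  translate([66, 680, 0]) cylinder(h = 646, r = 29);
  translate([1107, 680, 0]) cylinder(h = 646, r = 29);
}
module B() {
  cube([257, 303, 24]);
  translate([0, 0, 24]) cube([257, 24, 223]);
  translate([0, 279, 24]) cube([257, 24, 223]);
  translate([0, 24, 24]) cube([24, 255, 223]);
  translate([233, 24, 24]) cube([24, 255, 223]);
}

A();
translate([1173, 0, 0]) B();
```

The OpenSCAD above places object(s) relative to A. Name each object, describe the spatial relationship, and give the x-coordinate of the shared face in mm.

A is a table. B is an open box. The open box is against the table's +x side, with their −y faces flush. The x-coordinate of the shared face is 1173 mm.

The table's +x face and the open box's −x face are both at x = 1173 mm.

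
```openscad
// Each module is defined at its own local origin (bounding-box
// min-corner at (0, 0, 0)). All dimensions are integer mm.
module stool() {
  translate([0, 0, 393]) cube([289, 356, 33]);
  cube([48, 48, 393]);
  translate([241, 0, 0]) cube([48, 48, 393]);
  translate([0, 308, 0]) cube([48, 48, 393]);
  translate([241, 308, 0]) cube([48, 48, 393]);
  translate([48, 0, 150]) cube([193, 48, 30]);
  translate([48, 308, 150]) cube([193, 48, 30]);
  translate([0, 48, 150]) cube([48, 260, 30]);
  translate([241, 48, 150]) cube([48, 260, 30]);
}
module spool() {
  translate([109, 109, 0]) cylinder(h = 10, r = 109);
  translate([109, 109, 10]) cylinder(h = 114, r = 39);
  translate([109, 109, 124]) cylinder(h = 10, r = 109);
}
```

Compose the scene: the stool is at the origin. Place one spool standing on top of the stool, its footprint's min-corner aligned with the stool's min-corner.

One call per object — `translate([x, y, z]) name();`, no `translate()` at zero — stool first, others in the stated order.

stool();
translate([0, 0, 426]) spool();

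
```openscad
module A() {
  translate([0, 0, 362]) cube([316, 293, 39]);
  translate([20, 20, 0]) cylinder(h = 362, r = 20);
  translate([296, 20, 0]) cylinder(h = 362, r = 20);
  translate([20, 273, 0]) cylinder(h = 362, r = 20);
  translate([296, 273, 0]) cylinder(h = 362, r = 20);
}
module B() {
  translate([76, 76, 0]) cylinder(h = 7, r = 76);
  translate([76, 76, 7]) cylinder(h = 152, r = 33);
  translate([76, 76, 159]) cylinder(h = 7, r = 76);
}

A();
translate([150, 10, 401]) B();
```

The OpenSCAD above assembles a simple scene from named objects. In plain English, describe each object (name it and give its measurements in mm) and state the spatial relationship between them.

A is a four-legged stool. The seat is a 316×293×39 mm slab whose top surface is at z = 401 mm; four round legs, each 40 mm in diameter, run from the floor (z = 0) to the underside of the seat, each leg's axis is inset half a diameter from the nearest pair of seat edges (so the leg's bounding box is flush with the corner).

B is a spool: two coaxial disc flanges of radius 76 mm and thickness 7 mm, joined by a core cylinder of radius 33 mm and height 152 mm. The lower flange rests on z = 0 and the three cylinders share a vertical axis.

The spool is on top of the stool.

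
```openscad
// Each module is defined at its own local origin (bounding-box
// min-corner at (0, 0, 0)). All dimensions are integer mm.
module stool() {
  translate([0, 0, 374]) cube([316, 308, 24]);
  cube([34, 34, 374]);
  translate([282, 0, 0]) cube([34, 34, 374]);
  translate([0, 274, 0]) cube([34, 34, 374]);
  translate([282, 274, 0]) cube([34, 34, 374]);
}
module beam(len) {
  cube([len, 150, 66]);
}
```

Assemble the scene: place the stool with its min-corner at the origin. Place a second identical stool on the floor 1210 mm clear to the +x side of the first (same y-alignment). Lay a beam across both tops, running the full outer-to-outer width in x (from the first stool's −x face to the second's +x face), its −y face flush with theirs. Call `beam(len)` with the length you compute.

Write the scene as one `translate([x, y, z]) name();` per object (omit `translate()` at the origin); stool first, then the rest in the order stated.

stool();
translate([1526, 0, 0]) stool();
translate([0, 0, 398]) beam(1842);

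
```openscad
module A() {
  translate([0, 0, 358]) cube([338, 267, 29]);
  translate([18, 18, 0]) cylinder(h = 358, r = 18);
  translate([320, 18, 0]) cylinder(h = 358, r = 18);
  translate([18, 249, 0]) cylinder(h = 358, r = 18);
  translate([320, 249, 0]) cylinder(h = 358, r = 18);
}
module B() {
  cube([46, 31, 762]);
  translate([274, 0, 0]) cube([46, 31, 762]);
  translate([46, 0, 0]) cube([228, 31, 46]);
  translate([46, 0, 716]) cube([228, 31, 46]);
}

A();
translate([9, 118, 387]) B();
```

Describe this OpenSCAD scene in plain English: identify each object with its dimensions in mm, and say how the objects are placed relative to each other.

A is a four-legged stool. The seat is 338×267 mm, 29 mm thick, top at z = 387 mm. It stands on four round legs, each 36 mm in diameter, from z = 0 to the seat underside, each leg's axis is inset half a diameter from the nearest pair of seat edges (so the leg's bounding box is flush with the corner).

B is a picture frame with a 228×670 mm rectangular opening (x by z) and a uniform 46 mm border on every side. Frame depth is 31 mm along y. It is built from two vertical stiles running the full outside height and two horizontal rails spanning the gap between the stiles.

The picture frame is on top of the stool, centred.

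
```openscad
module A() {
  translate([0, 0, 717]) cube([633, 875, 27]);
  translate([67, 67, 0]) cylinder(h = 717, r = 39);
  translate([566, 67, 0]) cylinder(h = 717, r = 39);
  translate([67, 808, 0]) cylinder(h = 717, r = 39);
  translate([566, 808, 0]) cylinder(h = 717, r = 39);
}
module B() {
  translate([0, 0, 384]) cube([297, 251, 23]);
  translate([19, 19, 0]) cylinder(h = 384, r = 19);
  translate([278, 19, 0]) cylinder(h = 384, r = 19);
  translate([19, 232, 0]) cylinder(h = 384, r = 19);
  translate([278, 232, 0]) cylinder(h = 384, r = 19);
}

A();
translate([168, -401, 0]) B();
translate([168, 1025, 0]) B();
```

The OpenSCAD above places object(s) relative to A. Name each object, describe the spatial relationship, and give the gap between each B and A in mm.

Each stool's nearest face is 150 mm from the table's bounding box.

A is a table. B is a stool. Two stools sit around the table at the −y, +y sides. The gap between each stool and the table is 150 mm.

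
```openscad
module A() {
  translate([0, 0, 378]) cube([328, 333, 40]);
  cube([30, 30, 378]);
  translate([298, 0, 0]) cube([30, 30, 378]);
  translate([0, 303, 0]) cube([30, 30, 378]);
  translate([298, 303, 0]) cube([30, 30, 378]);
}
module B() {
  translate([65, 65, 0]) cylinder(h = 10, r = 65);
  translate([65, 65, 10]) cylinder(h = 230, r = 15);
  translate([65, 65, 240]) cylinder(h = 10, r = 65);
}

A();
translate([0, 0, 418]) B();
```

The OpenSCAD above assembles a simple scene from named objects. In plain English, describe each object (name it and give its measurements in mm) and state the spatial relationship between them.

A is a four-legged stool. The seat is a 328×333×40 mm slab whose top surface is at z = 418 mm; four square legs, each 30×30 mm in cross-section, run from the floor (z = 0) to the underside of the seat, each flush with a corner of the seat.

B is a spool: two coaxial disc flanges of radius 65 mm and thickness 10 mm, joined by a core cylinder of radius 15 mm and height 230 mm. The lower flange rests on z = 0 and the three cylinders share a vertical axis.

The spool is on top of the stool.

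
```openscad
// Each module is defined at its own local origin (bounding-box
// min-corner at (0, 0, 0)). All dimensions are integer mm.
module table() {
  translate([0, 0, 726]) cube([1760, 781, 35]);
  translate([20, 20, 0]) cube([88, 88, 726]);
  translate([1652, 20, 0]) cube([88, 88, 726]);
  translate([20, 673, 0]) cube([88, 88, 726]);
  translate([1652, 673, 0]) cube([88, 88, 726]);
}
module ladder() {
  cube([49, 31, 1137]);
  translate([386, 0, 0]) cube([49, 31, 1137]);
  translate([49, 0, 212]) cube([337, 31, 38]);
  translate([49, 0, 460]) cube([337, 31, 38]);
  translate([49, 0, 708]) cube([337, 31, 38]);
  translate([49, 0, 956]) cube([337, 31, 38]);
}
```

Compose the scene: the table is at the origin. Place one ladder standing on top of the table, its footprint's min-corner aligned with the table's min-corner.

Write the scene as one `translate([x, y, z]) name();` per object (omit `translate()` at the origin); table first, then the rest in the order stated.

table();
translate([0, 0, 761]) ladder();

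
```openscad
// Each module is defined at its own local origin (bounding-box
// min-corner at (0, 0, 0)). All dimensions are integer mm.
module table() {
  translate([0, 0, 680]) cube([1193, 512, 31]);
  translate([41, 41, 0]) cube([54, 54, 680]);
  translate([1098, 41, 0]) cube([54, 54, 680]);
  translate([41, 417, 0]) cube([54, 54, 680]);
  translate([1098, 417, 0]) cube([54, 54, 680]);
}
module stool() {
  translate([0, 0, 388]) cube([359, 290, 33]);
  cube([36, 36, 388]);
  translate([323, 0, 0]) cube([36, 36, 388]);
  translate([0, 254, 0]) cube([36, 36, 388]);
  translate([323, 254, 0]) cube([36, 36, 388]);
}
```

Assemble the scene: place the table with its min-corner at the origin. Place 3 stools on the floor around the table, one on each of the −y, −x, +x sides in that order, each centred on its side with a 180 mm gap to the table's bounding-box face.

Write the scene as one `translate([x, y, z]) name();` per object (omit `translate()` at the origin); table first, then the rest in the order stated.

table();
translate([417, -470, 0]) stool();
translate([-539, 111, 0]) stool();
translate([1373, 111, 0]) stool();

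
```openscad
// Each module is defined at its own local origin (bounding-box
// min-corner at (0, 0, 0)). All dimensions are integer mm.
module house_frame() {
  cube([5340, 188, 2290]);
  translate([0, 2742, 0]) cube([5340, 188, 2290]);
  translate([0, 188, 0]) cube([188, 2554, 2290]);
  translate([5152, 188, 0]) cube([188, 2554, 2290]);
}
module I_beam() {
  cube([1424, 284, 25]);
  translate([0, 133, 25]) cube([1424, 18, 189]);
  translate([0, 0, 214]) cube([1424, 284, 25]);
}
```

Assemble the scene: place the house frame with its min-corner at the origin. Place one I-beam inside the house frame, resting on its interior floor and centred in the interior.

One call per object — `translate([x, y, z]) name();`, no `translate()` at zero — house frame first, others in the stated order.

house_frame();
translate([1958, 1323, 0]) I_beam();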